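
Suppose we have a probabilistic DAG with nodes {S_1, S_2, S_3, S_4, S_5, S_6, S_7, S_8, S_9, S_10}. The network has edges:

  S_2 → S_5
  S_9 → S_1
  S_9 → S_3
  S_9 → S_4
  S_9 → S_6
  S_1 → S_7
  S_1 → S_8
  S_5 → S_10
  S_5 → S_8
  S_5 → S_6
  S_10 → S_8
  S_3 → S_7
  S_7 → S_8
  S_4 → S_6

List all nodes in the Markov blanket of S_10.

{S_1, S_5, S_7, S_8}

Recall MB(v) = parents ∪ children ∪ spouses, where spouses are the other parents of v's children.
Parents of S_10: S_5.
Children of S_10: S_8.
For each child, the remaining parents (spouses of S_10):
  S_8 also has parents S_1, S_5, S_7.
MB(S_10) = {S_1, S_5, S_7, S_8}.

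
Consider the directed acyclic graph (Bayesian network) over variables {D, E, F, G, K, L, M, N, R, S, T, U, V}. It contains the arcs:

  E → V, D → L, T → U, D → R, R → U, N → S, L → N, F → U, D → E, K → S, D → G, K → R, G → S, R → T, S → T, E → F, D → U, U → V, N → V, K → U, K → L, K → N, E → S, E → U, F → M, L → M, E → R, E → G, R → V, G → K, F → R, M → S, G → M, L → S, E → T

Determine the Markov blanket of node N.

{E, G, K, L, M, R, S, U, V}

N has parents K, L.
Children of N: S, V.
Other parents of N's children:
  S: E, G, K, L, M
  V: E, R, U
So the Markov blanket of N is {E, G, K, L, M, R, S, U, V}.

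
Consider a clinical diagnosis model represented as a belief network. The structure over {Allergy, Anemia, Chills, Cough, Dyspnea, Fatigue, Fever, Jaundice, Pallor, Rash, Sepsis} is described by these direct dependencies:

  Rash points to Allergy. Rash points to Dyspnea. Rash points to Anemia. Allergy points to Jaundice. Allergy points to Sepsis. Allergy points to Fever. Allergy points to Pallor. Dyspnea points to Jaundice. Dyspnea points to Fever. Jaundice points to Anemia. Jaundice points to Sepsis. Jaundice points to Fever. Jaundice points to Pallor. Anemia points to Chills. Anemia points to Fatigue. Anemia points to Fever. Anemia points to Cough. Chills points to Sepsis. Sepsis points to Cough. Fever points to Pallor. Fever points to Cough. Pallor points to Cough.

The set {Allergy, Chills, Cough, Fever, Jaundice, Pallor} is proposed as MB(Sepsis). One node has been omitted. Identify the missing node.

Anemia

Recall MB(v) = parents ∪ children ∪ spouses, where spouses are the other parents of v's children.
Sepsis's parents: Allergy, Chills, Jaundice.
Sepsis has child Cough.
For each child, the remaining parents (spouses of Sepsis):
  Cough also has parents Anemia, Fever, Pallor.
MB(Sepsis) = {Allergy, Anemia, Chills, Cough, Fever, Jaundice, Pallor}.
Comparing with the claimed set, Anemia is missing.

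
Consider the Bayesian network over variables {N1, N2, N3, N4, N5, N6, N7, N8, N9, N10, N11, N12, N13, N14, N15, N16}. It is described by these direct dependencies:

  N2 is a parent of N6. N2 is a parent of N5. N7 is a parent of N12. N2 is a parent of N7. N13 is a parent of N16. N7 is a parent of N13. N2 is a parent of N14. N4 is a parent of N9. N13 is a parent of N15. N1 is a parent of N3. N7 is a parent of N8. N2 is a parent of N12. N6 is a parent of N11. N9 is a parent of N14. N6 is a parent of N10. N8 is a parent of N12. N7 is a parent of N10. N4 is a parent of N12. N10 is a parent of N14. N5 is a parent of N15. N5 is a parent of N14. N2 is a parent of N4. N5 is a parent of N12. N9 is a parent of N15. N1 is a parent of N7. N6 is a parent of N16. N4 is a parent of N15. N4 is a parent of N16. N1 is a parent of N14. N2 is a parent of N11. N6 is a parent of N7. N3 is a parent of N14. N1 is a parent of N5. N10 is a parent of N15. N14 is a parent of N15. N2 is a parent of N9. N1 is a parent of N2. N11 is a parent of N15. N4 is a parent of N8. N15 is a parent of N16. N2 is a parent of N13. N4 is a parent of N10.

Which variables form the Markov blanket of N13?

{N2, N4, N5, N6, N7, N9, N10, N11, N14, N15, N16}

N13's parents: N2, N7.
Children of N13: N15, N16.
Parents of each child, excluding N13:
  N15: N4, N5, N9, N10, N11, N14
  N16: N4, N6, N15
So the Markov blanket of N13 is {N2, N4, N5, N6, N7, N9, N10, N11, N14, N15, N16}.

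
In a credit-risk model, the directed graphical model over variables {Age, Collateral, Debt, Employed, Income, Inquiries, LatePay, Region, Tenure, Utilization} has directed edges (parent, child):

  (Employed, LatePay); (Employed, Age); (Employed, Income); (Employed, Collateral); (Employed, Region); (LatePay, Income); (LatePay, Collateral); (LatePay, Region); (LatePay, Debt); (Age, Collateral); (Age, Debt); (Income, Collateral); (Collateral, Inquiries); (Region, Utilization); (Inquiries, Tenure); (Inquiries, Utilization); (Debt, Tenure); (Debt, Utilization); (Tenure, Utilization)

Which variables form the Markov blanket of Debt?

{Age, Inquiries, LatePay, Region, Tenure, Utilization}

A node's Markov blanket = Pa ∪ Ch ∪ (parents of Ch other than the node itself).
Pa(Debt) = {Age, LatePay}.
Children of Debt: Tenure, Utilization.
Co-parents of Debt (other parents of its children):
  Tenure: Inquiries
  Utilization: Inquiries, Region, Tenure
Union: {Age, LatePay} ∪ {Tenure, Utilization} ∪ {Inquiries, Region, Tenure} = {Age, Inquiries, LatePay, Region, Tenure, Utilization}.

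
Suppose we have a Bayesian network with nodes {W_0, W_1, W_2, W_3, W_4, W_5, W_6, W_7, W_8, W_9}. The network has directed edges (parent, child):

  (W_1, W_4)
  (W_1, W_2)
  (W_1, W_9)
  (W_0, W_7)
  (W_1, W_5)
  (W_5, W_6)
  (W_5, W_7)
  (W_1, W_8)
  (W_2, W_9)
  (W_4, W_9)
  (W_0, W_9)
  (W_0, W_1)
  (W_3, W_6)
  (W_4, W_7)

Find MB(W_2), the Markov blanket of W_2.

By definition, MB(W_2) is built from W_2's parents, W_2's children, and the co-parents of W_2.
W_2 has parent W_1.
Ch(W_2) = {W_9}.
Co-parents of W_2 (other parents of its children):
  W_9: W_0, W_1, W_4
MB(W_2) = {W_0, W_1, W_4, W_9}.

{W_0, W_1, W_4, W_9}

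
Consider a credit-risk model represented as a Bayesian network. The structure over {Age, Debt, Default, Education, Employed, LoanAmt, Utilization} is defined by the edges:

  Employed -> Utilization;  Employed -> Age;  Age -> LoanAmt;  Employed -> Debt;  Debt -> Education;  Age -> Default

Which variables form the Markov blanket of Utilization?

Utilization has no children.
Parents of Utilization: Employed.
Utilization has no children, so there are no co-parents.
Taking the union gives {Employed}.

{Employed}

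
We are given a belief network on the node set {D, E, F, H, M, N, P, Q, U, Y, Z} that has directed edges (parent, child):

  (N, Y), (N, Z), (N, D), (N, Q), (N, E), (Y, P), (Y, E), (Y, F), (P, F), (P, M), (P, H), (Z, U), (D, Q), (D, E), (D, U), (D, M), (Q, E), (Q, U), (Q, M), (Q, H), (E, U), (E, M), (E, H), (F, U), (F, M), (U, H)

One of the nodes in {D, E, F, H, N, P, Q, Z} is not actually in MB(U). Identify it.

Parents of U: D, E, F, Q, Z.
U's children: H.
For each child, the remaining parents (spouses of U):
  H: E, P, Q
MB(U) = {D, E, F, H, P, Q, Z}.
N is neither a parent, child, nor co-parent of U, so it does not belong.

N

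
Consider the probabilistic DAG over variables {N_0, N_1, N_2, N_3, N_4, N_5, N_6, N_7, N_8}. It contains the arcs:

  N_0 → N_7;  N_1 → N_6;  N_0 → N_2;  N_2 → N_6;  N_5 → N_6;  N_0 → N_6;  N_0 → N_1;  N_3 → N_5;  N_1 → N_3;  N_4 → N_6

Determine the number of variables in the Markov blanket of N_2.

N_2's parents: N_0.
N_2's children: N_6.
Other parents of N_2's children:
  N_6 also has parents N_0, N_1, N_4, N_5.
MB(N_2) = {N_0, N_1, N_4, N_5, N_6}, which has 5 nodes.

5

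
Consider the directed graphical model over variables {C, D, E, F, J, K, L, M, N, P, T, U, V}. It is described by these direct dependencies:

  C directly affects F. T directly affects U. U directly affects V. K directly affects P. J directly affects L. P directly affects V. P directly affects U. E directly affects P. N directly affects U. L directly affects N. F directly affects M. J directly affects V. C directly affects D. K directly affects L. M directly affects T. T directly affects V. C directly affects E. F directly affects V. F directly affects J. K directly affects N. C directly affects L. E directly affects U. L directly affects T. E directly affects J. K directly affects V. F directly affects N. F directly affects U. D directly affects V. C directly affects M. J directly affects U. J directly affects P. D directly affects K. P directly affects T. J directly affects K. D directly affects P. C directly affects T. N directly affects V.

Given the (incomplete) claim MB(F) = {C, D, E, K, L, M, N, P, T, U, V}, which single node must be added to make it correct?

F has children J, M, N, U, V.
F's parents: C.
Co-parents of F (other parents of its children):
  J: E
  M: C
  N: K, L
  U: E, J, N, P, T
  V: D, J, K, N, P, T, U
MB(F) = {C, D, E, J, K, L, M, N, P, T, U, V}.
Comparing with the claimed set, J is missing.

J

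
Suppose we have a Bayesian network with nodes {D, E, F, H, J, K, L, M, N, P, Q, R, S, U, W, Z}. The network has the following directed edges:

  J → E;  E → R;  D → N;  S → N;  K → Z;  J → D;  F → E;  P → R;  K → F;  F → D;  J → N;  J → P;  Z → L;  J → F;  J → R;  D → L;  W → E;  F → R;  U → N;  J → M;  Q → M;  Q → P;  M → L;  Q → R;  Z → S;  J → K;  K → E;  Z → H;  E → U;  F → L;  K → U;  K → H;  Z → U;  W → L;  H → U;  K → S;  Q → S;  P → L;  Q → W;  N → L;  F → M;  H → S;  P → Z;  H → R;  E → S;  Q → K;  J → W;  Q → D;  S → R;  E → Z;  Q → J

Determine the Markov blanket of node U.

{D, E, H, J, K, N, S, Z}

The Markov blanket of a node is its parents, its children, and the other parents of its children.
Pa(U) = {E, H, K, Z}.
U has child N.
For each child, the remaining parents (spouses of U):
  N: D, J, S
So the Markov blanket of U is {D, E, H, J, K, N, S, Z}.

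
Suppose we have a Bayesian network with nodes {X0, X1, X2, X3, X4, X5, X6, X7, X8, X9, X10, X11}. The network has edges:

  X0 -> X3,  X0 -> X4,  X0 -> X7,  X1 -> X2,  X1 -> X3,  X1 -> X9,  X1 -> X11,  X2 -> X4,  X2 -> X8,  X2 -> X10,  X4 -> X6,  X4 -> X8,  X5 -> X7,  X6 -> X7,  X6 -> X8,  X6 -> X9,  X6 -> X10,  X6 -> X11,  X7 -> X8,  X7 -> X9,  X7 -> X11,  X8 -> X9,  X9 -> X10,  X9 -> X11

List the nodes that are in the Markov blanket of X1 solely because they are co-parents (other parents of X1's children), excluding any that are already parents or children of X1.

{X0, X6, X7, X8}

Children of X1: X2, X3, X9, X11.
  X2: —
  X3: X0
  X9: X6, X7, X8
  X11: X6, X7, X9
Excluding nodes already adjacent to X1 (X2, X3, X9, X11), the co-parent-only contribution is {X0, X6, X7, X8}.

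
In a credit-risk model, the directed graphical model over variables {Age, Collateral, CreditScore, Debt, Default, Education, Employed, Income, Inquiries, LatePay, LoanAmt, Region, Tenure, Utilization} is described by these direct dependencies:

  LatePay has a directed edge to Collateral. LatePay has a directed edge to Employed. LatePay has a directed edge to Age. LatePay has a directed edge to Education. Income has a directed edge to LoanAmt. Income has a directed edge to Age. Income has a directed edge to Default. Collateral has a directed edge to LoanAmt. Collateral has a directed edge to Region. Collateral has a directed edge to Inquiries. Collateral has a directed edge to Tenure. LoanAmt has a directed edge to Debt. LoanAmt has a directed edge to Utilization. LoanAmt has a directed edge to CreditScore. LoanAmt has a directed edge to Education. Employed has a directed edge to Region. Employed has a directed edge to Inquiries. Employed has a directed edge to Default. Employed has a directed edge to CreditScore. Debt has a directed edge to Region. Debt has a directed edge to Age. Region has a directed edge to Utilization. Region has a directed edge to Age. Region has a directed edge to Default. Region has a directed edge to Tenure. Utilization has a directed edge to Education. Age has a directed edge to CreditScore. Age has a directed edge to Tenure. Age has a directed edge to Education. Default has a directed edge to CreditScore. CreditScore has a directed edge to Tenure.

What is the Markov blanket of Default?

Default's parents: Employed, Income, Region.
Children of Default: CreditScore.
Co-parents of Default (other parents of its children):
  CreditScore's other parents are Age, Employed, LoanAmt.
Union: {Employed, Income, Region} ∪ {CreditScore} ∪ {Age, Employed, LoanAmt} = {Age, CreditScore, Employed, Income, LoanAmt, Region}.

{Age, CreditScore, Employed, Income, LoanAmt, Region}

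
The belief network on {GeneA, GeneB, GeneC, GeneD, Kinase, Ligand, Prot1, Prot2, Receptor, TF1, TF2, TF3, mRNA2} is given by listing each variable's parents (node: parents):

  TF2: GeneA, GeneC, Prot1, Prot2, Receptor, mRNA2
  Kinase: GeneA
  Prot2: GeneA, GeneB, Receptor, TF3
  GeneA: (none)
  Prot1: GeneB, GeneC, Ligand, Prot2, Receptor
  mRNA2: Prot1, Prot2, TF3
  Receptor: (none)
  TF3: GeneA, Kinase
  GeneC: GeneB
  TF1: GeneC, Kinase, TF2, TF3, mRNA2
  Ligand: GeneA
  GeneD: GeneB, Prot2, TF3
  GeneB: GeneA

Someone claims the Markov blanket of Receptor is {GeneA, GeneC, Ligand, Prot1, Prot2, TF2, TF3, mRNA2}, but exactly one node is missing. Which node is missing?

Receptor has no parents.
Ch(Receptor) = {Prot1, Prot2, TF2}.
Other parents of Receptor's children:
  Prot2: GeneA, GeneB, TF3
  Prot1: GeneB, GeneC, Ligand, Prot2
  TF2: GeneA, GeneC, Prot1, Prot2, mRNA2
MB(Receptor) = {GeneA, GeneB, GeneC, Ligand, Prot1, Prot2, TF2, TF3, mRNA2}.
Comparing with the claimed set, GeneB is missing.

GeneB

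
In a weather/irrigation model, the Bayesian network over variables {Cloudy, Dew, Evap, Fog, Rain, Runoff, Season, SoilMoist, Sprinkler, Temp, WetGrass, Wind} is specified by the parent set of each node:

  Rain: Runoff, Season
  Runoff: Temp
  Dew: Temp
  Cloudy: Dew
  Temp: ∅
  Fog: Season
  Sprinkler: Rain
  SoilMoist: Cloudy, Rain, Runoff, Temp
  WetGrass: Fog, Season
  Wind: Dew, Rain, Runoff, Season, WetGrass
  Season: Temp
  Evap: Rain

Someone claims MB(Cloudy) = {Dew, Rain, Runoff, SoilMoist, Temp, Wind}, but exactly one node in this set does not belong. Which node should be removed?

By definition, MB(Cloudy) is built from Cloudy's parents, Cloudy's children, and the co-parents of Cloudy.
Children of Cloudy: SoilMoist.
Parents of Cloudy: Dew.
Other parents of Cloudy's children:
  SoilMoist also has parents Rain, Runoff, Temp.
MB(Cloudy) = {Dew, Rain, Runoff, SoilMoist, Temp}.
Wind is neither a parent, child, nor co-parent of Cloudy, so it does not belong.

Wind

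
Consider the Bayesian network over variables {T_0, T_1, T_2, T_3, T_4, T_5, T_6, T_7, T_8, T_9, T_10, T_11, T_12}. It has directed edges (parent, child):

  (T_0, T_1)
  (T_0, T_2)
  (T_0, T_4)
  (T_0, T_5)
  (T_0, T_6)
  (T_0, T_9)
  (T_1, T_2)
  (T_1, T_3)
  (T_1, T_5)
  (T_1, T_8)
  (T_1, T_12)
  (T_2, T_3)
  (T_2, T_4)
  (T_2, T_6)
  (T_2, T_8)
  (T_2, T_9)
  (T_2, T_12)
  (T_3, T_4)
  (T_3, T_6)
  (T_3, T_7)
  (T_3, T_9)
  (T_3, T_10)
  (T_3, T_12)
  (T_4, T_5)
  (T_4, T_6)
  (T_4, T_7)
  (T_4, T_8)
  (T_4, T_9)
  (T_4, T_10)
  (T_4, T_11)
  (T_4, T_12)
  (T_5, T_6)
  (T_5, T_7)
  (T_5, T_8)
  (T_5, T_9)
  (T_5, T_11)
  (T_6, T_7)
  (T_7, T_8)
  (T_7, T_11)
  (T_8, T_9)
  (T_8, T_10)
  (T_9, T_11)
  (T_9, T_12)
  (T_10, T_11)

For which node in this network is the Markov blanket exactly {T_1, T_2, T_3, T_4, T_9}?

T_12

The target node must have every member of {T_1, T_2, T_3, T_4, T_9} as a parent, child, or co-parent, and no others.
Parents of T_12: T_1, T_2, T_3, T_4, T_9; children: none; co-parents: none.
These exactly cover the given set, so the node is T_12.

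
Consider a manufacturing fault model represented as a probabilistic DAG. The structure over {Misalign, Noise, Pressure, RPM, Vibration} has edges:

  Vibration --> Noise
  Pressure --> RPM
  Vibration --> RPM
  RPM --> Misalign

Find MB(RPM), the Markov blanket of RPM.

{Misalign, Pressure, Vibration}

Recall MB(v) = parents ∪ children ∪ spouses, where spouses are the other parents of v's children.
Parents of RPM: Pressure, Vibration.
RPM has child Misalign.
For each child, the remaining parents (spouses of RPM):
  Misalign: —
Union: {Pressure, Vibration} ∪ {Misalign} ∪ {} = {Misalign, Pressure, Vibration}.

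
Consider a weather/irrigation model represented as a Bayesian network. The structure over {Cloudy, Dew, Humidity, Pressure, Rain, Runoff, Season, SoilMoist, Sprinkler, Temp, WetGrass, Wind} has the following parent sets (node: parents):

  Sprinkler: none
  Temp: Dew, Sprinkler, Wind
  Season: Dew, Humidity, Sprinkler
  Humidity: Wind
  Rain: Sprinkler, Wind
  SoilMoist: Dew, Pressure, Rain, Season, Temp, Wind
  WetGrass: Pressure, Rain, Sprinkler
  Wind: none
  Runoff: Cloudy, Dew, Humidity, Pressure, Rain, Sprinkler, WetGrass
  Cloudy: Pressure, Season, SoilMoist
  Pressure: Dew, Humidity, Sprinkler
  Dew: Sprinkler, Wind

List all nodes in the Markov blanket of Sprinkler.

{Cloudy, Dew, Humidity, Pressure, Rain, Runoff, Season, Temp, WetGrass, Wind}

Recall MB(v) = parents ∪ children ∪ spouses, where spouses are the other parents of v's children.
Pa(Sprinkler) = {}.
Children of Sprinkler: Dew, Pressure, Rain, Runoff, Season, Temp, WetGrass.
Co-parents of Sprinkler (other parents of its children):
  Dew: Wind
  Pressure: Dew, Humidity
  Season: Dew, Humidity
  Rain: Wind
  Temp: Dew, Wind
  WetGrass: Pressure, Rain
  Runoff: Cloudy, Dew, Humidity, Pressure, Rain, WetGrass
So the Markov blanket of Sprinkler is {Cloudy, Dew, Humidity, Pressure, Rain, Runoff, Season, Temp, WetGrass, Wind}.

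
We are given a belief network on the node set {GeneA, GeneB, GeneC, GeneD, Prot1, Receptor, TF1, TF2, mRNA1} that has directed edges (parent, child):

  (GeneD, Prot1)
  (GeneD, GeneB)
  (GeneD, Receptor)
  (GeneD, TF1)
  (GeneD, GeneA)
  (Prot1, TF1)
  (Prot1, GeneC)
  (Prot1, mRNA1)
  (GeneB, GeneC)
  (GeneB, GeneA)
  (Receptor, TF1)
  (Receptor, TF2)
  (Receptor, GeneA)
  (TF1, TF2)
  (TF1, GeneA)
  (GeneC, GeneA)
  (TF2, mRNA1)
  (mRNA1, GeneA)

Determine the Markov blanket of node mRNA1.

{GeneA, GeneB, GeneC, GeneD, Prot1, Receptor, TF1, TF2}

Parents of mRNA1: Prot1, TF2.
Ch(mRNA1) = {GeneA}.
Co-parents of mRNA1 (other parents of its children):
  parents(GeneA) \ {mRNA1} = {GeneB, GeneC, GeneD, Receptor, TF1}.
So the Markov blanket of mRNA1 is {GeneA, GeneB, GeneC, GeneD, Prot1, Receptor, TF1, TF2}.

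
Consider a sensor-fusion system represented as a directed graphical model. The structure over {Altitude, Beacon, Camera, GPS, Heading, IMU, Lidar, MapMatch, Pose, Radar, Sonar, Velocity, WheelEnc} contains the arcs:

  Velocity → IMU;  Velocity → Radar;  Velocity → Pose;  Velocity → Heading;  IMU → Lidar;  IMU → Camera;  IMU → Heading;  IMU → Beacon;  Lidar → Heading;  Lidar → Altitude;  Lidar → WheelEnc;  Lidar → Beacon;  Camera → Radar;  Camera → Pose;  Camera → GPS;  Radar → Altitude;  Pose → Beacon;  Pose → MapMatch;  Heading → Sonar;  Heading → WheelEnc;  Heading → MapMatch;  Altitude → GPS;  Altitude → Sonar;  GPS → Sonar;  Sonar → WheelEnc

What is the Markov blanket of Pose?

{Beacon, Camera, Heading, IMU, Lidar, MapMatch, Velocity}

By definition, MB(Pose) is built from Pose's parents, Pose's children, and the co-parents of Pose.
Pa(Pose) = {Camera, Velocity}.
Pose has children Beacon, MapMatch.
Parents of each child, excluding Pose:
  Beacon: IMU, Lidar
  MapMatch: Heading
Union: {Camera, Velocity} ∪ {Beacon, MapMatch} ∪ {Heading, IMU, Lidar} = {Beacon, Camera, Heading, IMU, Lidar, MapMatch, Velocity}.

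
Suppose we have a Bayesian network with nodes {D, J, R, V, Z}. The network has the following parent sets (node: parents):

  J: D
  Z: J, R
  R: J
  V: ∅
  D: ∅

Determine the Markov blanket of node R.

{J, Z}

Recall MB(v) = parents ∪ children ∪ spouses, where spouses are the other parents of v's children.
R's parents: J.
R has child Z.
Parents of each child, excluding R:
  parents(Z) \ {R} = {J}.
So the Markov blanket of R is {J, Z}.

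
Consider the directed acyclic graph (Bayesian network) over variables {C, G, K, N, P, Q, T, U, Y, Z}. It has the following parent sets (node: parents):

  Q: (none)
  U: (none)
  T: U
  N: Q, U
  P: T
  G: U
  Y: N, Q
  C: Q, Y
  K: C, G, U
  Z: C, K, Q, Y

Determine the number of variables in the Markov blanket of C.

By definition, MB(C) is built from C's parents, C's children, and the co-parents of C.
C has children K, Z.
C has parents Q, Y.
Other parents of C's children:
  K: G, U
  Z: K, Q, Y
MB(C) = {G, K, Q, U, Y, Z}, which has 6 nodes.

6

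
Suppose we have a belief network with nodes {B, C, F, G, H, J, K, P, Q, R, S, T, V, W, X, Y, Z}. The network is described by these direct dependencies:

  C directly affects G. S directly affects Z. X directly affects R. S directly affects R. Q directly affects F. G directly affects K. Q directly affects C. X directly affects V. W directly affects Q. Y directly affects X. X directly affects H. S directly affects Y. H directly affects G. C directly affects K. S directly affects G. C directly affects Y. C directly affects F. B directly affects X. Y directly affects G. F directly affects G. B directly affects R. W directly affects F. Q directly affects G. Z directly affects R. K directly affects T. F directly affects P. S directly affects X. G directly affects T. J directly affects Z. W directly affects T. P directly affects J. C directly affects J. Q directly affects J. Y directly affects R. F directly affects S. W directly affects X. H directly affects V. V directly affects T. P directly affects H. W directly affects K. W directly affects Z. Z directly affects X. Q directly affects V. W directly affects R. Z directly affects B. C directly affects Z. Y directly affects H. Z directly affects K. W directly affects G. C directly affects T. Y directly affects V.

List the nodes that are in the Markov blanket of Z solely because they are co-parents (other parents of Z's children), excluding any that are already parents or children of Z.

{G, Y}

Children of Z: B, K, R, X.
  B: no additional parents.
  X's other parents are B, S, W, Y.
  parents(K) \ {Z} = {C, G, W}.
  R also has parents B, S, W, X, Y.
Excluding nodes already adjacent to Z (B, C, J, K, R, S, W, X), the co-parent-only contribution is {G, Y}.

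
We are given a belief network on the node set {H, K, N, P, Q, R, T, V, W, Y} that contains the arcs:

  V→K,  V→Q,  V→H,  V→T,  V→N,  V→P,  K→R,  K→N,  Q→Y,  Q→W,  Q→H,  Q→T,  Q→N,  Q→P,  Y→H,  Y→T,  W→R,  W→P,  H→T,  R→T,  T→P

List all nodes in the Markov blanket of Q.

Recall MB(v) = parents ∪ children ∪ spouses, where spouses are the other parents of v's children.
Q has parent V.
Q has children H, N, P, T, W, Y.
For each child, the remaining parents (spouses of Q):
  Y has no other parent.
  W has no other parent.
  parents(H) \ {Q} = {V, Y}.
  parents(T) \ {Q} = {H, R, V, Y}.
  N also has parents K, V.
  parents(P) \ {Q} = {T, V, W}.
MB(Q) = {H, K, N, P, R, T, V, W, Y}.

{H, K, N, P, R, T, V, W, Y}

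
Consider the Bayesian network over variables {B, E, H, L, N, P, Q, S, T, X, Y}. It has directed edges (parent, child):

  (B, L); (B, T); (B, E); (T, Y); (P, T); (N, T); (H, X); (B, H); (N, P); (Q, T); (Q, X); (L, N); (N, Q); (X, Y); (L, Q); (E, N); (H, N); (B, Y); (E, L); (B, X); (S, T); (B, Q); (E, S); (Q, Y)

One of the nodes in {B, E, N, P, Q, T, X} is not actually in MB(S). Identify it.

A node's Markov blanket = Pa ∪ Ch ∪ (parents of Ch other than the node itself).
S's children: T.
S has parent E.
Parents of each child, excluding S:
  T's other parents are B, N, P, Q.
MB(S) = {B, E, N, P, Q, T}.
X is neither a parent, child, nor co-parent of S, so it does not belong.

X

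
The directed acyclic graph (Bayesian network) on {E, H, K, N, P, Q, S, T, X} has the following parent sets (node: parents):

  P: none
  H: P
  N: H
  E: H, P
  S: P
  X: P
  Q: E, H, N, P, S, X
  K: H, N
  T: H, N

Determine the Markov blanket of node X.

Parents of X: P.
Ch(X) = {Q}.
Other parents of X's children:
  Q: E, H, N, P, S
So the Markov blanket of X is {E, H, N, P, Q, S}.

{E, H, N, P, Q, S}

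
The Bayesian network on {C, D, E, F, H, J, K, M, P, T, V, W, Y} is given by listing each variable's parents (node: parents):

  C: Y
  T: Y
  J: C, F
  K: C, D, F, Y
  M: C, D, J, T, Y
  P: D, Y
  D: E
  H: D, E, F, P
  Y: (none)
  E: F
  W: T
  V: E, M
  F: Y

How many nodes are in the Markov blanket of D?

10

D has parent E.
Ch(D) = {H, K, M, P}.
Other parents of D's children:
  K: C, F, Y
  P: Y
  M: C, J, T, Y
  H: E, F, P
MB(D) = {C, E, F, H, J, K, M, P, T, Y}, which has 10 nodes.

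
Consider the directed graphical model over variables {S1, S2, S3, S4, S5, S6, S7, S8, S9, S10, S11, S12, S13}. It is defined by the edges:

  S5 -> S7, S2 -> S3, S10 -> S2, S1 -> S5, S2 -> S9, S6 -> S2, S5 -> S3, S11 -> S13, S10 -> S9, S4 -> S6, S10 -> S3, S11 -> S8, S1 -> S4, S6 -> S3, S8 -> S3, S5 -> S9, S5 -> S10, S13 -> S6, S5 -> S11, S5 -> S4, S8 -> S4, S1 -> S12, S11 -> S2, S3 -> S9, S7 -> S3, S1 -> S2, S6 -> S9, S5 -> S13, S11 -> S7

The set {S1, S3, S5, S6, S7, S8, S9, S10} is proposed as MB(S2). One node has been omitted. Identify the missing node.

S2 has parents S1, S6, S10, S11.
S2 has children S3, S9.
For each child, the remaining parents (spouses of S2):
  parents(S3) \ {S2} = {S5, S6, S7, S8, S10}.
  S9's other parents are S3, S5, S6, S10.
MB(S2) = {S1, S3, S5, S6, S7, S8, S9, S10, S11}.
Comparing with the claimed set, S11 is missing.

S11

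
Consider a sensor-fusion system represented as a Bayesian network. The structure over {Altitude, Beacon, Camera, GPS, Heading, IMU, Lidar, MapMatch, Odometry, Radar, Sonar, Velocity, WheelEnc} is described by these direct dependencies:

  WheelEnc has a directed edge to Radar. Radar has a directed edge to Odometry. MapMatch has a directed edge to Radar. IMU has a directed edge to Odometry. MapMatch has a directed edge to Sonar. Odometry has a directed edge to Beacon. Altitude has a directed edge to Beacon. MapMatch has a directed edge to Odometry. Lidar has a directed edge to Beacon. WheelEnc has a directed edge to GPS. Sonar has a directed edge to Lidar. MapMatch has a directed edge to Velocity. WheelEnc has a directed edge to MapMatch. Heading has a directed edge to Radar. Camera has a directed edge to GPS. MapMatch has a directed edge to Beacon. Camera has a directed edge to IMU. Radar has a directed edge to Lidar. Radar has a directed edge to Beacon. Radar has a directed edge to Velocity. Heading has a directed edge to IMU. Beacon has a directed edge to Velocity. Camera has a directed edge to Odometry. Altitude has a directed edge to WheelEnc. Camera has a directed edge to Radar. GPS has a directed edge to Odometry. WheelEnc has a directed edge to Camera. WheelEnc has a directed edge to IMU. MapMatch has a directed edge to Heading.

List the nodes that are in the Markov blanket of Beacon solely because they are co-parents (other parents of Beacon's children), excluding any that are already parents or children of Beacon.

Children of Beacon: Velocity.
  Velocity: MapMatch, Radar
Excluding nodes already adjacent to Beacon (Altitude, Lidar, MapMatch, Odometry, Radar, Velocity), the co-parent-only contribution is {}.

{}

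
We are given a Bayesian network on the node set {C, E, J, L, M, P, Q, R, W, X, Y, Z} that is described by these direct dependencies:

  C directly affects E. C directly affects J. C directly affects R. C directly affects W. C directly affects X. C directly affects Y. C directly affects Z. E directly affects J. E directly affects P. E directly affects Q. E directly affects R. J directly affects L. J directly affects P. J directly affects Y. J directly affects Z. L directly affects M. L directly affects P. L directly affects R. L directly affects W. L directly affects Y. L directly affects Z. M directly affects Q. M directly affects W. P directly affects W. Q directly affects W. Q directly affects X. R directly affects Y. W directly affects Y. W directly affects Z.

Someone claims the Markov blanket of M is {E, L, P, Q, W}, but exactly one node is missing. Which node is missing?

Recall MB(v) = parents ∪ children ∪ spouses, where spouses are the other parents of v's children.
M has children Q, W.
Parents of M: L.
For each child, the remaining parents (spouses of M):
  parents(Q) \ {M} = {E}.
  W's other parents are C, L, P, Q.
MB(M) = {C, E, L, P, Q, W}.
Comparing with the claimed set, C is missing.

C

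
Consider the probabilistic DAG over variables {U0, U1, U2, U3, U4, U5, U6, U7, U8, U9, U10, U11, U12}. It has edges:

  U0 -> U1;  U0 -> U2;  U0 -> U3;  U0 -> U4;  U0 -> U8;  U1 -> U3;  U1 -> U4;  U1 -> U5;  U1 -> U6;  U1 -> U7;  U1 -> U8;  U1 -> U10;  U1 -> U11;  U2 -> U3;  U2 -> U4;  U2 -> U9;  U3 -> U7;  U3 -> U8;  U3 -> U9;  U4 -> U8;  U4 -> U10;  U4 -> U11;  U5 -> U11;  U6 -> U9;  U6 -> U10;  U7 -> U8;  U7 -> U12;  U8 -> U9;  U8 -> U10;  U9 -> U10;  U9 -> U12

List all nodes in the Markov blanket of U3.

Children of U3: U7, U8, U9.
U3's parents: U0, U1, U2.
Other parents of U3's children:
  U7 also has parent U1.
  U8 also has parents U0, U1, U4, U7.
  U9 also has parents U2, U6, U8.
So the Markov blanket of U3 is {U0, U1, U2, U4, U6, U7, U8, U9}.

{U0, U1, U2, U4, U6, U7, U8, U9}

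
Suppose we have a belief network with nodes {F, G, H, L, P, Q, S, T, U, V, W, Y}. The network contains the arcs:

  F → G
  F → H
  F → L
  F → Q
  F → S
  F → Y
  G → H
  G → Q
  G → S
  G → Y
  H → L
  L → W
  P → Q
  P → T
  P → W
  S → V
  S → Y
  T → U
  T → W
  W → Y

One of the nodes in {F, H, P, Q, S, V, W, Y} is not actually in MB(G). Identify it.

V

Parents of G: F.
Ch(G) = {H, Q, S, Y}.
Other parents of G's children:
  parents(H) \ {G} = {F}.
  Q also has parents F, P.
  S also has parent F.
  Y also has parents F, S, W.
MB(G) = {F, H, P, Q, S, W, Y}.
V is neither a parent, child, nor co-parent of G, so it does not belong.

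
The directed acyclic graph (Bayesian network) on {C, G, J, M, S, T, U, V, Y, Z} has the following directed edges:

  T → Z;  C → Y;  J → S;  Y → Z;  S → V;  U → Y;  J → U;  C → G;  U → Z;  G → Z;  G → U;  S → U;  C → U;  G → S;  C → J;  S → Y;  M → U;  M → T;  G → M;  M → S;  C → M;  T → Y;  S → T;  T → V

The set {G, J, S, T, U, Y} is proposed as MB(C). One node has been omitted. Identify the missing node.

By definition, MB(C) is built from C's parents, C's children, and the co-parents of C.
Pa(C) = {}.
C's children: G, J, M, U, Y.
Co-parents of C (other parents of its children):
  G has no other parent.
  J: no additional parents.
  parents(M) \ {C} = {G}.
  U's other parents are G, J, M, S.
  Y's other parents are S, T, U.
MB(C) = {G, J, M, S, T, U, Y}.
Comparing with the claimed set, M is missing.

M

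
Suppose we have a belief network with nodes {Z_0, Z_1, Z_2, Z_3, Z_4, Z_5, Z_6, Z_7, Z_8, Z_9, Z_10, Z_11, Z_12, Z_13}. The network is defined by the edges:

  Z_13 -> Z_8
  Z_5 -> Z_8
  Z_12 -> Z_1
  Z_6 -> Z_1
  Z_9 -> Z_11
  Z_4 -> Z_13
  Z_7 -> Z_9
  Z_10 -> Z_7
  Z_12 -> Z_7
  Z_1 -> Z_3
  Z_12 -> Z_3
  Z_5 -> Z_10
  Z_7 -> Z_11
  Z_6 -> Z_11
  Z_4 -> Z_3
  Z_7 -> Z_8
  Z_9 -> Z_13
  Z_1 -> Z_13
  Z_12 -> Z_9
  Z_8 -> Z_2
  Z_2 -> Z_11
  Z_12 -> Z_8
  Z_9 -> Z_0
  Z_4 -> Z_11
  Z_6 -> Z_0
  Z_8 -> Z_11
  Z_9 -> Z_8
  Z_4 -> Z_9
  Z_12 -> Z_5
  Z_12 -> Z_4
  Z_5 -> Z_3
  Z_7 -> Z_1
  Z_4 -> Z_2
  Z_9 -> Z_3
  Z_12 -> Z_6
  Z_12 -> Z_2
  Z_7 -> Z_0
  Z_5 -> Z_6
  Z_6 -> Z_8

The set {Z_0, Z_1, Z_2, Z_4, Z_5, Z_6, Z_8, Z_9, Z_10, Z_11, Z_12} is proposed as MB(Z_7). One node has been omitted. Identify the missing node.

Z_7's parents: Z_10, Z_12.
Ch(Z_7) = {Z_0, Z_1, Z_8, Z_9, Z_11}.
Co-parents of Z_7 (other parents of its children):
  Z_1: Z_6, Z_12
  Z_9: Z_4, Z_12
  Z_8: Z_5, Z_6, Z_9, Z_12, Z_13
  Z_11: Z_2, Z_4, Z_6, Z_8, Z_9
  Z_0: Z_6, Z_9
MB(Z_7) = {Z_0, Z_1, Z_2, Z_4, Z_5, Z_6, Z_8, Z_9, Z_10, Z_11, Z_12, Z_13}.
Comparing with the claimed set, Z_13 is missing.

Z_13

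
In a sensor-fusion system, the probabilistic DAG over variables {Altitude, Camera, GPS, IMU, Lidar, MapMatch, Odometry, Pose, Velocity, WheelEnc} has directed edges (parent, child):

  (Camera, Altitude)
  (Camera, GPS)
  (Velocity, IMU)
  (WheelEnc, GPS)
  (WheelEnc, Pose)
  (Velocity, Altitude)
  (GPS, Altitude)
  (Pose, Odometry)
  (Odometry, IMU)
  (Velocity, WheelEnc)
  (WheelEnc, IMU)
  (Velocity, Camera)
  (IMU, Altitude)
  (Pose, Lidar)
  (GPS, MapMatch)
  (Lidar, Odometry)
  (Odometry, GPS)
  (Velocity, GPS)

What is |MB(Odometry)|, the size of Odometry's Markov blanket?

The Markov blanket of a node is its parents, its children, and the other parents of its children.
Parents of Odometry: Lidar, Pose.
Odometry has children GPS, IMU.
For each child, the remaining parents (spouses of Odometry):
  IMU: Velocity, WheelEnc
  GPS: Camera, Velocity, WheelEnc
MB(Odometry) = {Camera, GPS, IMU, Lidar, Pose, Velocity, WheelEnc}, which has 7 nodes.

7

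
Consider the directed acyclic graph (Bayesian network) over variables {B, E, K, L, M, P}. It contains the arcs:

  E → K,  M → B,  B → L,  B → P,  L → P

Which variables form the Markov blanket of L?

{B, P}

By definition, MB(L) is built from L's parents, L's children, and the co-parents of L.
L has parent B.
Ch(L) = {P}.
Co-parents of L (other parents of its children):
  P also has parent B.
Union: {B} ∪ {P} ∪ {B} = {B, P}.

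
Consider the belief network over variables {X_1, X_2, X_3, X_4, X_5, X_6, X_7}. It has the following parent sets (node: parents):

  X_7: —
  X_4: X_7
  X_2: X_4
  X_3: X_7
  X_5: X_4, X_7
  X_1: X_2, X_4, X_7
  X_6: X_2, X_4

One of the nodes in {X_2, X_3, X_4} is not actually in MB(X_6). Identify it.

X_3

Recall MB(v) = parents ∪ children ∪ spouses, where spouses are the other parents of v's children.
X_6 has parents X_2, X_4.
X_6's children: none.
With no children, X_6 has no spouses; the co-parent set is empty.
MB(X_6) = {X_2, X_4}.
X_3 is neither a parent, child, nor co-parent of X_6, so it does not belong.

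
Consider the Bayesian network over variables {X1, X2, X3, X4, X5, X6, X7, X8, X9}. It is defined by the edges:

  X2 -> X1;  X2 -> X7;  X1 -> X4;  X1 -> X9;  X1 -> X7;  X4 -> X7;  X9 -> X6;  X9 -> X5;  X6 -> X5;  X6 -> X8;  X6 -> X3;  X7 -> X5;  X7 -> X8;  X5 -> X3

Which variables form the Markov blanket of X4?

{X1, X2, X7}

Recall MB(v) = parents ∪ children ∪ spouses, where spouses are the other parents of v's children.
Ch(X4) = {X7}.
Pa(X4) = {X1}.
Parents of each child, excluding X4:
  X7's other parents are X1, X2.
Taking the union gives {X1, X2, X7}.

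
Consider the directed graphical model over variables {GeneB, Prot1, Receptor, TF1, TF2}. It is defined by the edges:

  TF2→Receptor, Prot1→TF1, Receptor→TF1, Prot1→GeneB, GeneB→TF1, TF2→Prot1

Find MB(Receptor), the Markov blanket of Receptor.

{GeneB, Prot1, TF1, TF2}

The Markov blanket of a node is its parents, its children, and the other parents of its children.
Receptor's children: TF1.
Receptor's parents: TF2.
For each child, the remaining parents (spouses of Receptor):
  TF1's other parents are GeneB, Prot1.
Union: {TF2} ∪ {TF1} ∪ {GeneB, Prot1} = {GeneB, Prot1, TF1, TF2}.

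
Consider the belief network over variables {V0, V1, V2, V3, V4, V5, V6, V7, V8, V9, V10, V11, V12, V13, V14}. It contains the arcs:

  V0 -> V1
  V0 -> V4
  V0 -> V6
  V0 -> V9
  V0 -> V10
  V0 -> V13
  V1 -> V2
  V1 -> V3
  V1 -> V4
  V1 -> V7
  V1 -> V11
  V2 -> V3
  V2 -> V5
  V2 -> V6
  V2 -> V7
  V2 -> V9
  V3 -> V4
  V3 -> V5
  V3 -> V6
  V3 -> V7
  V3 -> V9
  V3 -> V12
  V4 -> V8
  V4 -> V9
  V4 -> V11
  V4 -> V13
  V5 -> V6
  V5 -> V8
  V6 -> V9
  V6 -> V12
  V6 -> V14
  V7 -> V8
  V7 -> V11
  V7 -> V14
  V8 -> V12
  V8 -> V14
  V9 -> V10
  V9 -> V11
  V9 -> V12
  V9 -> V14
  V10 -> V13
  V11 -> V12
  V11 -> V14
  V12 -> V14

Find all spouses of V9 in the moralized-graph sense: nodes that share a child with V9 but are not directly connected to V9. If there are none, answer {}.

Children of V9: V10, V11, V12, V14.
  V10's other parent is V0.
  parents(V11) \ {V9} = {V1, V4, V7}.
  parents(V12) \ {V9} = {V3, V6, V8, V11}.
  parents(V14) \ {V9} = {V6, V7, V8, V11, V12}.
Excluding nodes already adjacent to V9 (V0, V2, V3, V4, V6, V10, V11, V12, V14), the co-parent-only contribution is {V1, V7, V8}.

{V1, V7, V8}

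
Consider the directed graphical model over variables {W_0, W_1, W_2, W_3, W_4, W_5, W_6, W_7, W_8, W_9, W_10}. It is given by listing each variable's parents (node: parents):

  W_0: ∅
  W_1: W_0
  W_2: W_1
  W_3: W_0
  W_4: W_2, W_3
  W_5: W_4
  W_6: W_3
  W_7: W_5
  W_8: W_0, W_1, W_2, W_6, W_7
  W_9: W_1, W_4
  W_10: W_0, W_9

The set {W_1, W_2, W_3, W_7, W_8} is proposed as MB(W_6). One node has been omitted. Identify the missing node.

W_0

W_6's parents: W_3.
W_6 has child W_8.
For each child, the remaining parents (spouses of W_6):
  W_8: W_0, W_1, W_2, W_7
MB(W_6) = {W_0, W_1, W_2, W_3, W_7, W_8}.
Comparing with the claimed set, W_0 is missing.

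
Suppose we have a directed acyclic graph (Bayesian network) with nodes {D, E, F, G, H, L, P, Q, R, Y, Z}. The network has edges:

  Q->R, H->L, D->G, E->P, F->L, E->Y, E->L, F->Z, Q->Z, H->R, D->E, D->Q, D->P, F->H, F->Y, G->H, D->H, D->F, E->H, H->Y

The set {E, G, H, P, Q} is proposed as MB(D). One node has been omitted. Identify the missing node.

F

D has no parents.
Ch(D) = {E, F, G, H, P, Q}.
Parents of each child, excluding D:
  E has no other parent.
  F: no additional parents.
  G has no other parent.
  parents(H) \ {D} = {E, F, G}.
  P also has parent E.
  Q: no additional parents.
MB(D) = {E, F, G, H, P, Q}.
Comparing with the claimed set, F is missing.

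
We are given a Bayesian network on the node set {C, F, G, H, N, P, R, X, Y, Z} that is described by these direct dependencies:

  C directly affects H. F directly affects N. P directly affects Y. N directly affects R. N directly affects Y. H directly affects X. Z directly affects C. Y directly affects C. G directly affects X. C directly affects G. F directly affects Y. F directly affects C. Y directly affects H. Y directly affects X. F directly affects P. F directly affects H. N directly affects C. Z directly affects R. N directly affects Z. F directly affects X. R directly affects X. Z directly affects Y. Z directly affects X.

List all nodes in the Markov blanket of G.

{C, F, H, R, X, Y, Z}

Recall MB(v) = parents ∪ children ∪ spouses, where spouses are the other parents of v's children.
Pa(G) = {C}.
Ch(G) = {X}.
Other parents of G's children:
  parents(X) \ {G} = {F, H, R, Y, Z}.
MB(G) = {C, F, H, R, X, Y, Z}.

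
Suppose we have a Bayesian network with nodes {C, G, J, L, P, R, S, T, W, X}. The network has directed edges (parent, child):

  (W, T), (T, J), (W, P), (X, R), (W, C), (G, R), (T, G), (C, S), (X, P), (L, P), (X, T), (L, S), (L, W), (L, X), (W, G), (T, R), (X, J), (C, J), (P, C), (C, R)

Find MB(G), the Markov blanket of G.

{C, R, T, W, X}

G's children: R.
G has parents T, W.
For each child, the remaining parents (spouses of G):
  R's other parents are C, T, X.
Union: {T, W} ∪ {R} ∪ {C, T, X} = {C, R, T, W, X}.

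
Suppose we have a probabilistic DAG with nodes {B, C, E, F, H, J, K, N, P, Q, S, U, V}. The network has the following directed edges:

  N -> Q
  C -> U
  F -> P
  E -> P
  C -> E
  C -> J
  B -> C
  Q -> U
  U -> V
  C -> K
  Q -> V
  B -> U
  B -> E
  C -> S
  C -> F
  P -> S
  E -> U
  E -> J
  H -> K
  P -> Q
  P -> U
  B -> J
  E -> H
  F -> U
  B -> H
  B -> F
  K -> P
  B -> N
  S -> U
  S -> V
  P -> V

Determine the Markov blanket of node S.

S has parents C, P.
Children of S: U, V.
Parents of each child, excluding S:
  U: B, C, E, F, P, Q
  V: P, Q, U
So the Markov blanket of S is {B, C, E, F, P, Q, U, V}.

{B, C, E, F, P, Q, U, V}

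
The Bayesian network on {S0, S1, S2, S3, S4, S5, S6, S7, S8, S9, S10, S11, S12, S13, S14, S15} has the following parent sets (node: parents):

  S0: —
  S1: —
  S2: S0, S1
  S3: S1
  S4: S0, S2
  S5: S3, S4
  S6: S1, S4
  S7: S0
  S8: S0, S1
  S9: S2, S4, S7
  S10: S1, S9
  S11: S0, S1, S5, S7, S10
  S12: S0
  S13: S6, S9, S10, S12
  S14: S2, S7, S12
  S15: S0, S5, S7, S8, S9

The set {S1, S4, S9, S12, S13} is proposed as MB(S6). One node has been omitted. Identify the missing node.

S10

Recall MB(v) = parents ∪ children ∪ spouses, where spouses are the other parents of v's children.
S6 has parents S1, S4.
S6's children: S13.
Other parents of S6's children:
  S13 also has parents S9, S10, S12.
MB(S6) = {S1, S4, S9, S10, S12, S13}.
Comparing with the claimed set, S10 is missing.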